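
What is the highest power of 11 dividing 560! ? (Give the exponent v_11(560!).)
v_11(560!) = 54

Legendre's formula: v_p(n!) = Σ_{k ≥ 1} ⌊n / p^k⌋. For p = 11, n = 560, the terms are:
  ⌊560/11^1⌋ = ⌊560/11⌋ = 50
  ⌊560/11^2⌋ = ⌊560/121⌋ = 4
(the next term ⌊560/11^3⌋ = 0, terminating the sum). Summing: v_11(560!) = 50 + 4 = 54.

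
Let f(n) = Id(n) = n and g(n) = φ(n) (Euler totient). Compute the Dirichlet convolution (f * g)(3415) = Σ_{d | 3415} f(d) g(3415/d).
(Id * φ)(3415) = 12285

Divisors of 3415: [1, 5, 683, 3415]. For each d | 3415:
  d = 1: Id(1) · φ(3415/1) = 1 · 2728 = 2728
  d = 5: Id(5) · φ(3415/5) = 5 · 682 = 3410
  d = 683: Id(683) · φ(3415/683) = 683 · 4 = 2732
  d = 3415: Id(3415) · φ(3415/3415) = 3415 · 1 = 3415
Summing: (Id * φ)(3415) = 2728 + 3410 + 2732 + 3415 = 12285.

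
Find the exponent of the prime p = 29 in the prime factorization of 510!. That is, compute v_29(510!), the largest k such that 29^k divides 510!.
v_29(510!) = 17

Legendre's formula: v_p(n!) = Σ_{k ≥ 1} ⌊n / p^k⌋. For p = 29, n = 510, the terms are:
  ⌊510/29^1⌋ = ⌊510/29⌋ = 17
(the next term ⌊510/29^2⌋ = 0, terminating the sum). Summing: v_29(510!) = 17 = 17.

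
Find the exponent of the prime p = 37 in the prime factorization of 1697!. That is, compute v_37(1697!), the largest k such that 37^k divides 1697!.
v_37(1697!) = 46

Legendre's formula: v_p(n!) = Σ_{k ≥ 1} ⌊n / p^k⌋. For p = 37, n = 1697, the terms are:
  ⌊1697/37^1⌋ = ⌊1697/37⌋ = 45
  ⌊1697/37^2⌋ = ⌊1697/1369⌋ = 1
(the next term ⌊1697/37^3⌋ = 0, terminating the sum). Summing: v_37(1697!) = 45 + 1 = 46.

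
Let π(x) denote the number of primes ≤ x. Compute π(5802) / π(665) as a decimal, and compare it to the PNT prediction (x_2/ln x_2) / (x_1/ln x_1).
π(5802)/π(665) = 761/121 ≈ 6.2893;  PNT prediction ≈ 6.5439.

π(665) = 121 and π(5802) = 761, so π(5802)/π(665) ≈ 6.2893. The PNT-predicted ratio is (5802/ln(5802)) / (665/ln(665)) ≈ 6.5439. The two agree to within a few percent, as expected.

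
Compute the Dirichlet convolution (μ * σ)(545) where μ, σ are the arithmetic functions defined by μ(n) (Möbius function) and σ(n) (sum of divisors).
(μ * σ)(545) = 545

Divisors of 545: [1, 5, 109, 545]. For each d | 545:
  d = 1: μ(1) · σ(545/1) = 1 · 660 = 660
  d = 5: μ(5) · σ(545/5) = -1 · 110 = -110
  d = 109: μ(109) · σ(545/109) = -1 · 6 = -6
  d = 545: μ(545) · σ(545/545) = 1 · 1 = 1
Summing: (μ * σ)(545) = 660 + -110 + -6 + 1 = 545.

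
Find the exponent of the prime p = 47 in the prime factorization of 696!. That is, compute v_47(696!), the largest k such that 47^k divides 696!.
v_47(696!) = 14

Legendre's formula: v_p(n!) = Σ_{k ≥ 1} ⌊n / p^k⌋. For p = 47, n = 696, the terms are:
  ⌊696/47^1⌋ = ⌊696/47⌋ = 14
(the next term ⌊696/47^2⌋ = 0, terminating the sum). Summing: v_47(696!) = 14 = 14.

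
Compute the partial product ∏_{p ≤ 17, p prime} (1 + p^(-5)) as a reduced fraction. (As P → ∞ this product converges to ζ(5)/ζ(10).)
∏ = 45072610603883567072/43510716535257846875

The primes p ≤ 17 are [2, 3, 5, 7, 11, 13, 17]. For each, (1 + 1/p^5) = (p^5 + 1)/p^5. Multiplying these fractions over p ∈ [2, 3, 5, 7, 11, 13, 17] gives 45072610603883567072/43510716535257846875. (In the limit P → ∞ this tends to ζ(5)/ζ(10).)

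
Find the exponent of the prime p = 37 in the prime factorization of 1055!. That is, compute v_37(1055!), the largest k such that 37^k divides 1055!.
v_37(1055!) = 28

Legendre's formula: v_p(n!) = Σ_{k ≥ 1} ⌊n / p^k⌋. For p = 37, n = 1055, the terms are:
  ⌊1055/37^1⌋ = ⌊1055/37⌋ = 28
(the next term ⌊1055/37^2⌋ = 0, terminating the sum). Summing: v_37(1055!) = 28 = 28.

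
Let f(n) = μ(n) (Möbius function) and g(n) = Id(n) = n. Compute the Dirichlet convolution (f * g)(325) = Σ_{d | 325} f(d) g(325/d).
(μ * Id)(325) = 240

Divisors of 325: [1, 5, 13, 25, 65, 325]. For each d | 325:
  d = 1: μ(1) · Id(325/1) = 1 · 325 = 325
  d = 5: μ(5) · Id(325/5) = -1 · 65 = -65
  d = 13: μ(13) · Id(325/13) = -1 · 25 = -25
  d = 25: μ(25) · Id(325/25) = 0 · 13 = 0
  d = 65: μ(65) · Id(325/65) = 1 · 5 = 5
  d = 325: μ(325) · Id(325/325) = 0 · 1 = 0
Summing: (μ * Id)(325) = 325 + -65 + -25 + 0 + 5 + 0 = 240.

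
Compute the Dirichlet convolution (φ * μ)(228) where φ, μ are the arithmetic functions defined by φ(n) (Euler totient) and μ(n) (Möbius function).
(φ * μ)(228) = 17

Divisors of 228: [1, 2, 3, 4, 6, 12, 19, 38, 57, 76, 114, 228]. For each d | 228:
  d = 1: φ(1) · μ(228/1) = 1 · 0 = 0
  d = 2: φ(2) · μ(228/2) = 1 · -1 = -1
  d = 3: φ(3) · μ(228/3) = 2 · 0 = 0
  d = 4: φ(4) · μ(228/4) = 2 · 1 = 2
  d = 6: φ(6) · μ(228/6) = 2 · 1 = 2
  d = 12: φ(12) · μ(228/12) = 4 · -1 = -4
  d = 19: φ(19) · μ(228/19) = 18 · 0 = 0
  d = 38: φ(38) · μ(228/38) = 18 · 1 = 18
  d = 57: φ(57) · μ(228/57) = 36 · 0 = 0
  d = 76: φ(76) · μ(228/76) = 36 · -1 = -36
  d = 114: φ(114) · μ(228/114) = 36 · -1 = -36
  d = 228: φ(228) · μ(228/228) = 72 · 1 = 72
Summing: (φ * μ)(228) = 0 + -1 + 0 + 2 + 2 + -4 + 0 + 18 + 0 + -36 + -36 + 72 = 17.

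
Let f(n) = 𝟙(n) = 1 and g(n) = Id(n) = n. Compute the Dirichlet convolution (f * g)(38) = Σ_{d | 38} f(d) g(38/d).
(𝟙 * Id)(38) = 60

Divisors of 38: [1, 2, 19, 38]. For each d | 38:
  d = 1: 𝟙(1) · Id(38/1) = 1 · 38 = 38
  d = 2: 𝟙(2) · Id(38/2) = 1 · 19 = 19
  d = 19: 𝟙(19) · Id(38/19) = 1 · 2 = 2
  d = 38: 𝟙(38) · Id(38/38) = 1 · 1 = 1
Summing: (𝟙 * Id)(38) = 38 + 19 + 2 + 1 = 60.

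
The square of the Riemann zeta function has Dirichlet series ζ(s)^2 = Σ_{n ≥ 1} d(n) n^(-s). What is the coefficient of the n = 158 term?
d(158) = 4

ζ(s)^2 = (Σ 1/m^s)(Σ 1/k^s). The coefficient of 1/n^s in the product is the number of ordered pairs (m, k) with mk = n, which equals d(n). For n = 158, divisors are [1, 2, 79, 158], so d(158) = 4.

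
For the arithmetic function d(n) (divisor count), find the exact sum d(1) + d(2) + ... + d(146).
Σ_{n ≤ 146} d(n) = 754

Compute d(n) for each 1 ≤ n ≤ 146: d(1) = 1, d(2) = 2, d(3) = 2, d(4) = 3, d(5) = 2, d(6) = 4, d(7) = 2, d(8) = 4, d(9) = 3, d(10) = 4, d(11) = 2, d(12) = 6, d(13) = 2, d(14) = 4, d(15) = 4, d(16) = 5, d(17) = 2, d(18) = 6, d(19) = 2, d(20) = 6, d(21) = 4, d(22) = 4, d(23) = 2, d(24) = 8, d(25) = 3, d(26) = 4, d(27) = 4, d(28) = 6, d(29) = 2, d(30) = 8, d(31) = 2, d(32) = 6, d(33) = 4, d(34) = 4, d(35) = 4, d(36) = 9, d(37) = 2, d(38) = 4, d(39) = 4, d(40) = 8, d(41) = 2, d(42) = 8, d(43) = 2, d(44) = 6, d(45) = 6, d(46) = 4, d(47) = 2, d(48) = 10, d(49) = 3, d(50) = 6, d(51) = 4, d(52) = 6, d(53) = 2, d(54) = 8, d(55) = 4, d(56) = 8, d(57) = 4, d(58) = 4, d(59) = 2, d(60) = 12, d(61) = 2, d(62) = 4, d(63) = 6, d(64) = 7, d(65) = 4, d(66) = 8, d(67) = 2, d(68) = 6, d(69) = 4, d(70) = 8, d(71) = 2, d(72) = 12, d(73) = 2, d(74) = 4, d(75) = 6, d(76) = 6, d(77) = 4, d(78) = 8, d(79) = 2, d(80) = 10, d(81) = 5, d(82) = 4, d(83) = 2, d(84) = 12, d(85) = 4, d(86) = 4, d(87) = 4, d(88) = 8, d(89) = 2, d(90) = 12, d(91) = 4, d(92) = 6, d(93) = 4, d(94) = 4, d(95) = 4, d(96) = 12, d(97) = 2, d(98) = 6, d(99) = 6, d(100) = 9, d(101) = 2, d(102) = 8, d(103) = 2, d(104) = 8, d(105) = 8, d(106) = 4, d(107) = 2, d(108) = 12, d(109) = 2, d(110) = 8, d(111) = 4, d(112) = 10, d(113) = 2, d(114) = 8, d(115) = 4, d(116) = 6, d(117) = 6, d(118) = 4, d(119) = 4, d(120) = 16, d(121) = 3, d(122) = 4, d(123) = 4, d(124) = 6, d(125) = 4, d(126) = 12, d(127) = 2, d(128) = 8, d(129) = 4, d(130) = 8, d(131) = 2, d(132) = 12, d(133) = 4, d(134) = 4, d(135) = 8, d(136) = 8, d(137) = 2, d(138) = 8, d(139) = 2, d(140) = 12, d(141) = 4, d(142) = 4, d(143) = 4, d(144) = 15, d(145) = 4, d(146) = 4. Summing all 146 values: 754. (Dirichlet's divisor formula: Σ_{n ≤ x} d(n) = x ln(x) + (2γ − 1) x + O(√x). For x = 146, the asymptotic estimate is ≈ 750.15.)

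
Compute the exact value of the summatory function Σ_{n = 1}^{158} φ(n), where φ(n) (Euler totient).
Σ_{n ≤ 158} φ(n) = 7638

Compute φ(n) for each 1 ≤ n ≤ 158: φ(1) = 1, φ(2) = 1, φ(3) = 2, φ(4) = 2, φ(5) = 4, φ(6) = 2, φ(7) = 6, φ(8) = 4, φ(9) = 6, φ(10) = 4, φ(11) = 10, φ(12) = 4, φ(13) = 12, φ(14) = 6, φ(15) = 8, φ(16) = 8, φ(17) = 16, φ(18) = 6, φ(19) = 18, φ(20) = 8, φ(21) = 12, φ(22) = 10, φ(23) = 22, φ(24) = 8, φ(25) = 20, φ(26) = 12, φ(27) = 18, φ(28) = 12, φ(29) = 28, φ(30) = 8, φ(31) = 30, φ(32) = 16, φ(33) = 20, φ(34) = 16, φ(35) = 24, φ(36) = 12, φ(37) = 36, φ(38) = 18, φ(39) = 24, φ(40) = 16, φ(41) = 40, φ(42) = 12, φ(43) = 42, φ(44) = 20, φ(45) = 24, φ(46) = 22, φ(47) = 46, φ(48) = 16, φ(49) = 42, φ(50) = 20, φ(51) = 32, φ(52) = 24, φ(53) = 52, φ(54) = 18, φ(55) = 40, φ(56) = 24, φ(57) = 36, φ(58) = 28, φ(59) = 58, φ(60) = 16, φ(61) = 60, φ(62) = 30, φ(63) = 36, φ(64) = 32, φ(65) = 48, φ(66) = 20, φ(67) = 66, φ(68) = 32, φ(69) = 44, φ(70) = 24, φ(71) = 70, φ(72) = 24, φ(73) = 72, φ(74) = 36, φ(75) = 40, φ(76) = 36, φ(77) = 60, φ(78) = 24, φ(79) = 78, φ(80) = 32, φ(81) = 54, φ(82) = 40, φ(83) = 82, φ(84) = 24, φ(85) = 64, φ(86) = 42, φ(87) = 56, φ(88) = 40, φ(89) = 88, φ(90) = 24, φ(91) = 72, φ(92) = 44, φ(93) = 60, φ(94) = 46, φ(95) = 72, φ(96) = 32, φ(97) = 96, φ(98) = 42, φ(99) = 60, φ(100) = 40, φ(101) = 100, φ(102) = 32, φ(103) = 102, φ(104) = 48, φ(105) = 48, φ(106) = 52, φ(107) = 106, φ(108) = 36, φ(109) = 108, φ(110) = 40, φ(111) = 72, φ(112) = 48, φ(113) = 112, φ(114) = 36, φ(115) = 88, φ(116) = 56, φ(117) = 72, φ(118) = 58, φ(119) = 96, φ(120) = 32, φ(121) = 110, φ(122) = 60, φ(123) = 80, φ(124) = 60, φ(125) = 100, φ(126) = 36, φ(127) = 126, φ(128) = 64, φ(129) = 84, φ(130) = 48, φ(131) = 130, φ(132) = 40, φ(133) = 108, φ(134) = 66, φ(135) = 72, φ(136) = 64, φ(137) = 136, φ(138) = 44, φ(139) = 138, φ(140) = 48, φ(141) = 92, φ(142) = 70, φ(143) = 120, φ(144) = 48, φ(145) = 112, φ(146) = 72, φ(147) = 84, φ(148) = 72, φ(149) = 148, φ(150) = 40, φ(151) = 150, φ(152) = 72, φ(153) = 96, φ(154) = 60, φ(155) = 120, φ(156) = 48, φ(157) = 156, φ(158) = 78. Summing all 158 values: 7638. (Average order: Σ_{n ≤ x} φ(n) ~ (3/π²) x². For x = 158, (3/π²)·158² ≈ 7588.15.)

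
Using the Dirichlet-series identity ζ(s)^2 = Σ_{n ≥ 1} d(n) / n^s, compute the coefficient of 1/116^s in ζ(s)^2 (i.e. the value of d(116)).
d(116) = 6

ζ(s)^2 = (Σ 1/m^s)(Σ 1/k^s). The coefficient of 1/n^s in the product is the number of ordered pairs (m, k) with mk = n, which equals d(n). For n = 116, divisors are [1, 2, 4, 29, 58, 116], so d(116) = 6.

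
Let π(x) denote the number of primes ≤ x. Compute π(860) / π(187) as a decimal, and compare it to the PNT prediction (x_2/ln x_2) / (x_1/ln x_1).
π(860)/π(187) = 149/42 ≈ 3.5476;  PNT prediction ≈ 3.5604.

π(187) = 42 and π(860) = 149, so π(860)/π(187) ≈ 3.5476. The PNT-predicted ratio is (860/ln(860)) / (187/ln(187)) ≈ 3.5604. The two agree to within a few percent, as expected.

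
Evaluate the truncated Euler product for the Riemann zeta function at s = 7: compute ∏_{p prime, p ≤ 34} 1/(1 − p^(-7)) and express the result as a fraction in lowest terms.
∏ = 37031956963631386906046525229438701635098769061332515193389940565625/36725327022248259763071767483224373757798563246158812707599806493184

The primes p ≤ 34 are [2, 3, 5, 7, 11, 13, 17, 19, 23, 29, 31]. For each prime, (1 − 1/p^7)^(-1) = p^7 / (p^7 − 1). The product is (1 − 1/2^7)^(-1), (1 − 1/3^7)^(-1), (1 − 1/5^7)^(-1), (1 − 1/7^7)^(-1), (1 − 1/11^7)^(-1), (1 − 1/13^7)^(-1), (1 − 1/17^7)^(-1), (1 − 1/19^7)^(-1), (1 − 1/23^7)^(-1), (1 − 1/29^7)^(-1), (1 − 1/31^7)^(-1) = ∏ p^7 / (p^7 − 1) = 37031956963631386906046525229438701635098769061332515193389940565625/36725327022248259763071767483224373757798563246158812707599806493184.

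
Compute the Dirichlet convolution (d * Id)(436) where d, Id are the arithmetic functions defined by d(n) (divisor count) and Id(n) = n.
(d * Id)(436) = 1221

Divisors of 436: [1, 2, 4, 109, 218, 436]. For each d | 436:
  d = 1: d(1) · Id(436/1) = 1 · 436 = 436
  d = 2: d(2) · Id(436/2) = 2 · 218 = 436
  d = 4: d(4) · Id(436/4) = 3 · 109 = 327
  d = 109: d(109) · Id(436/109) = 2 · 4 = 8
  d = 218: d(218) · Id(436/218) = 4 · 2 = 8
  d = 436: d(436) · Id(436/436) = 6 · 1 = 6
Summing: (d * Id)(436) = 436 + 436 + 327 + 8 + 8 + 6 = 1221.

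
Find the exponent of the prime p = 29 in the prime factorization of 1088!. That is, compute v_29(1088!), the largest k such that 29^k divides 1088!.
v_29(1088!) = 38

Legendre's formula: v_p(n!) = Σ_{k ≥ 1} ⌊n / p^k⌋. For p = 29, n = 1088, the terms are:
  ⌊1088/29^1⌋ = ⌊1088/29⌋ = 37
  ⌊1088/29^2⌋ = ⌊1088/841⌋ = 1
(the next term ⌊1088/29^3⌋ = 0, terminating the sum). Summing: v_29(1088!) = 37 + 1 = 38.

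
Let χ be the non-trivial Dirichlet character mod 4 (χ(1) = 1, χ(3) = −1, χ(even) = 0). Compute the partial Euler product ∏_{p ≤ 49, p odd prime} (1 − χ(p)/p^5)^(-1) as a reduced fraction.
∏ = 7508883803148623376075754946450365737429310788606076172798130278074505/7537845509642297199917174706861149114875564283464393121061743521431552

The odd primes p ≤ 49 are [3, 5, 7, 11, 13, 17, 19, 23, 29, 31, 37, 41, 43, 47]. For each, χ(p) = 1 if p ≡ 1 mod 4, χ(p) = −1 if p ≡ 3 mod 4. Taking (1 − χ(p)/p^5)^(-1) = p^5/(p^5 − χ(p)): (1 − (-1)/3^5)^(-1) · (1 − (1)/5^5)^(-1) · (1 − (-1)/7^5)^(-1) · (1 − (-1)/11^5)^(-1) · (1 − (1)/13^5)^(-1) · (1 − (1)/17^5)^(-1) · (1 − (-1)/19^5)^(-1) · (1 − (-1)/23^5)^(-1) · (1 − (1)/29^5)^(-1) · (1 − (-1)/31^5)^(-1) · (1 − (1)/37^5)^(-1) · (1 − (1)/41^5)^(-1) · (1 − (-1)/43^5)^(-1) · (1 − (-1)/47^5)^(-1) = 7508883803148623376075754946450365737429310788606076172798130278074505/7537845509642297199917174706861149114875564283464393121061743521431552.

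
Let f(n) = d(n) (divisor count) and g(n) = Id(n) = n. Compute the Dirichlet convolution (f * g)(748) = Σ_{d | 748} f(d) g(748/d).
(d * Id)(748) = 2717

Divisors of 748: [1, 2, 4, 11, 17, 22, 34, 44, 68, 187, 374, 748]. For each d | 748:
  d = 1: d(1) · Id(748/1) = 1 · 748 = 748
  d = 2: d(2) · Id(748/2) = 2 · 374 = 748
  d = 4: d(4) · Id(748/4) = 3 · 187 = 561
  d = 11: d(11) · Id(748/11) = 2 · 68 = 136
  d = 17: d(17) · Id(748/17) = 2 · 44 = 88
  d = 22: d(22) · Id(748/22) = 4 · 34 = 136
  d = 34: d(34) · Id(748/34) = 4 · 22 = 88
  d = 44: d(44) · Id(748/44) = 6 · 17 = 102
  d = 68: d(68) · Id(748/68) = 6 · 11 = 66
  d = 187: d(187) · Id(748/187) = 4 · 4 = 16
  d = 374: d(374) · Id(748/374) = 8 · 2 = 16
  d = 748: d(748) · Id(748/748) = 12 · 1 = 12
Summing: (d * Id)(748) = 748 + 748 + 561 + 136 + 88 + 136 + 88 + 102 + 66 + 16 + 16 + 12 = 2717.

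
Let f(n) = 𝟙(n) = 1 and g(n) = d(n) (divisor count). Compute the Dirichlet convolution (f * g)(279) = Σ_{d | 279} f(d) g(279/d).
(𝟙 * d)(279) = 18

Divisors of 279: [1, 3, 9, 31, 93, 279]. For each d | 279:
  d = 1: 𝟙(1) · d(279/1) = 1 · 6 = 6
  d = 3: 𝟙(3) · d(279/3) = 1 · 4 = 4
  d = 9: 𝟙(9) · d(279/9) = 1 · 2 = 2
  d = 31: 𝟙(31) · d(279/31) = 1 · 3 = 3
  d = 93: 𝟙(93) · d(279/93) = 1 · 2 = 2
  d = 279: 𝟙(279) · d(279/279) = 1 · 1 = 1
Summing: (𝟙 * d)(279) = 6 + 4 + 2 + 3 + 2 + 1 = 18.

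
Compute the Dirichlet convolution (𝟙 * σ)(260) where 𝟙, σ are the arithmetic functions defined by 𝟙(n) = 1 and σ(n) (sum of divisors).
(𝟙 * σ)(260) = 1155

Divisors of 260: [1, 2, 4, 5, 10, 13, 20, 26, 52, 65, 130, 260]. For each d | 260:
  d = 1: 𝟙(1) · σ(260/1) = 1 · 588 = 588
  d = 2: 𝟙(2) · σ(260/2) = 1 · 252 = 252
  d = 4: 𝟙(4) · σ(260/4) = 1 · 84 = 84
  d = 5: 𝟙(5) · σ(260/5) = 1 · 98 = 98
  d = 10: 𝟙(10) · σ(260/10) = 1 · 42 = 42
  d = 13: 𝟙(13) · σ(260/13) = 1 · 42 = 42
  d = 20: 𝟙(20) · σ(260/20) = 1 · 14 = 14
  d = 26: 𝟙(26) · σ(260/26) = 1 · 18 = 18
  d = 52: 𝟙(52) · σ(260/52) = 1 · 6 = 6
  d = 65: 𝟙(65) · σ(260/65) = 1 · 7 = 7
  d = 130: 𝟙(130) · σ(260/130) = 1 · 3 = 3
  d = 260: 𝟙(260) · σ(260/260) = 1 · 1 = 1
Summing: (𝟙 * σ)(260) = 588 + 252 + 84 + 98 + 42 + 42 + 14 + 18 + 6 + 7 + 3 + 1 = 1155.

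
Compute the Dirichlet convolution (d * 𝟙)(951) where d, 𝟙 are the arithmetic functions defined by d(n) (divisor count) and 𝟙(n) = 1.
(d * 𝟙)(951) = 9

Divisors of 951: [1, 3, 317, 951]. For each d | 951:
  d = 1: d(1) · 𝟙(951/1) = 1 · 1 = 1
  d = 3: d(3) · 𝟙(951/3) = 2 · 1 = 2
  d = 317: d(317) · 𝟙(951/317) = 2 · 1 = 2
  d = 951: d(951) · 𝟙(951/951) = 4 · 1 = 4
Summing: (d * 𝟙)(951) = 1 + 2 + 2 + 4 = 9.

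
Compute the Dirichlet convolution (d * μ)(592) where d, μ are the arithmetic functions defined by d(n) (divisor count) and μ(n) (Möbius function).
(d * μ)(592) = 1

Divisors of 592: [1, 2, 4, 8, 16, 37, 74, 148, 296, 592]. For each d | 592:
  d = 1: d(1) · μ(592/1) = 1 · 0 = 0
  d = 2: d(2) · μ(592/2) = 2 · 0 = 0
  d = 4: d(4) · μ(592/4) = 3 · 0 = 0
  d = 8: d(8) · μ(592/8) = 4 · 1 = 4
  d = 16: d(16) · μ(592/16) = 5 · -1 = -5
  d = 37: d(37) · μ(592/37) = 2 · 0 = 0
  d = 74: d(74) · μ(592/74) = 4 · 0 = 0
  d = 148: d(148) · μ(592/148) = 6 · 0 = 0
  d = 296: d(296) · μ(592/296) = 8 · -1 = -8
  d = 592: d(592) · μ(592/592) = 10 · 1 = 10
Summing: (d * μ)(592) = 0 + 0 + 0 + 4 + -5 + 0 + 0 + 0 + -8 + 10 = 1.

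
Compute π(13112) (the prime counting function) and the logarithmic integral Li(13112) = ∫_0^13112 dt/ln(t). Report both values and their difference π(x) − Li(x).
π(13112) = 1560;  Li(13112) ≈ 1578.93;  π(x) − Li(x) ≈ -18.93.

Direct count of primes ≤ 13112 gives π(13112) = 1560. Numerical evaluation of the logarithmic integral gives Li(13112) ≈ 1578.93. The difference π(x) − Li(x) ≈ -18.93 is typically negative for small/moderate x (Li(x) overestimates), though Littlewood's theorem shows this sign changes infinitely often.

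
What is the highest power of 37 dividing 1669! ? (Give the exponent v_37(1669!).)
v_37(1669!) = 46

Legendre's formula: v_p(n!) = Σ_{k ≥ 1} ⌊n / p^k⌋. For p = 37, n = 1669, the terms are:
  ⌊1669/37^1⌋ = ⌊1669/37⌋ = 45
  ⌊1669/37^2⌋ = ⌊1669/1369⌋ = 1
(the next term ⌊1669/37^3⌋ = 0, terminating the sum). Summing: v_37(1669!) = 45 + 1 = 46.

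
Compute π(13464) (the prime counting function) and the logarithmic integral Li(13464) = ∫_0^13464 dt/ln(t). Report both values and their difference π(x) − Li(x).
π(13464) = 1596;  Li(13464) ≈ 1616.00;  π(x) − Li(x) ≈ -20.00.

Direct count of primes ≤ 13464 gives π(13464) = 1596. Numerical evaluation of the logarithmic integral gives Li(13464) ≈ 1616.00. The difference π(x) − Li(x) ≈ -20.00 is typically negative for small/moderate x (Li(x) overestimates), though Littlewood's theorem shows this sign changes infinitely often.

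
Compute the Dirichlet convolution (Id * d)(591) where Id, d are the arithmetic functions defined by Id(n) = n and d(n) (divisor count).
(Id * d)(591) = 995

Divisors of 591: [1, 3, 197, 591]. For each d | 591:
  d = 1: Id(1) · d(591/1) = 1 · 4 = 4
  d = 3: Id(3) · d(591/3) = 3 · 2 = 6
  d = 197: Id(197) · d(591/197) = 197 · 2 = 394
  d = 591: Id(591) · d(591/591) = 591 · 1 = 591
Summing: (Id * d)(591) = 4 + 6 + 394 + 591 = 995.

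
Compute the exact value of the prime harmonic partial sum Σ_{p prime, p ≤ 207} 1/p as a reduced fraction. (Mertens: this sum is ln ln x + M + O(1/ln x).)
Σ 1/p = 15202313841027497739047080375538859939135227730139536997746371469607707132833646367/7799922041683461553249199106329813876687996789903550945093032474868511536164700810

π(207) = 46, so the primes ≤ 207 are [2, 3, 5, 7, 11, 13, 17, 19, 23, 29, 31, 37, 41, 43, 47, 53, 59, 61, 67, 71, 73, 79, 83, 89, 97, 101, 103, 107, 109, 113, 127, 131, 137, 139, 149, 151, 157, 163, 167, 173, 179, 181, 191, 193, 197, 199]. Summing 1/p over these primes: 15202313841027497739047080375538859939135227730139536997746371469607707132833646367/7799922041683461553249199106329813876687996789903550945093032474868511536164700810 ≈ 1.9490. Mertens estimate ln ln(207) + 0.2615 ≈ 1.9354.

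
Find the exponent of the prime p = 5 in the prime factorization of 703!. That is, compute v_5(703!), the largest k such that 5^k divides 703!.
v_5(703!) = 174

Legendre's formula: v_p(n!) = Σ_{k ≥ 1} ⌊n / p^k⌋. For p = 5, n = 703, the terms are:
  ⌊703/5^1⌋ = ⌊703/5⌋ = 140
  ⌊703/5^2⌋ = ⌊703/25⌋ = 28
  ⌊703/5^3⌋ = ⌊703/125⌋ = 5
  ⌊703/5^4⌋ = ⌊703/625⌋ = 1
(the next term ⌊703/5^5⌋ = 0, terminating the sum). Summing: v_5(703!) = 140 + 28 + 5 + 1 = 174.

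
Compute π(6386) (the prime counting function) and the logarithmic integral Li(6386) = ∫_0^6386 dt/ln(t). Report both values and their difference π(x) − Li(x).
π(6386) = 832;  Li(6386) ≈ 844.62;  π(x) − Li(x) ≈ -12.62.

Direct count of primes ≤ 6386 gives π(6386) = 832. Numerical evaluation of the logarithmic integral gives Li(6386) ≈ 844.62. The difference π(x) − Li(x) ≈ -12.62 is typically negative for small/moderate x (Li(x) overestimates), though Littlewood's theorem shows this sign changes infinitely often.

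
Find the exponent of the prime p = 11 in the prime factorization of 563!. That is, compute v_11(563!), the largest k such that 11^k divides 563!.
v_11(563!) = 55

Legendre's formula: v_p(n!) = Σ_{k ≥ 1} ⌊n / p^k⌋. For p = 11, n = 563, the terms are:
  ⌊563/11^1⌋ = ⌊563/11⌋ = 51
  ⌊563/11^2⌋ = ⌊563/121⌋ = 4
(the next term ⌊563/11^3⌋ = 0, terminating the sum). Summing: v_11(563!) = 51 + 4 = 55.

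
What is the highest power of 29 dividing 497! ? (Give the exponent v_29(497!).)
v_29(497!) = 17

Legendre's formula: v_p(n!) = Σ_{k ≥ 1} ⌊n / p^k⌋. For p = 29, n = 497, the terms are:
  ⌊497/29^1⌋ = ⌊497/29⌋ = 17
(the next term ⌊497/29^2⌋ = 0, terminating the sum). Summing: v_29(497!) = 17 = 17.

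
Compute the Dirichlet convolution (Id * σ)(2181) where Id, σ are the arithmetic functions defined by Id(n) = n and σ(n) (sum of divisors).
(Id * σ)(2181) = 10185

Divisors of 2181: [1, 3, 727, 2181]. For each d | 2181:
  d = 1: Id(1) · σ(2181/1) = 1 · 2912 = 2912
  d = 3: Id(3) · σ(2181/3) = 3 · 728 = 2184
  d = 727: Id(727) · σ(2181/727) = 727 · 4 = 2908
  d = 2181: Id(2181) · σ(2181/2181) = 2181 · 1 = 2181
Summing: (Id * σ)(2181) = 2912 + 2184 + 2908 + 2181 = 10185.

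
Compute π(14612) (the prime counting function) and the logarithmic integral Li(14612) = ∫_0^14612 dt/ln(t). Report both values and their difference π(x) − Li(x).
π(14612) = 1710;  Li(14612) ≈ 1736.22;  π(x) − Li(x) ≈ -26.22.

Direct count of primes ≤ 14612 gives π(14612) = 1710. Numerical evaluation of the logarithmic integral gives Li(14612) ≈ 1736.22. The difference π(x) − Li(x) ≈ -26.22 is typically negative for small/moderate x (Li(x) overestimates), though Littlewood's theorem shows this sign changes infinitely often.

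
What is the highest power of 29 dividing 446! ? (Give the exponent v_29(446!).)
v_29(446!) = 15

Legendre's formula: v_p(n!) = Σ_{k ≥ 1} ⌊n / p^k⌋. For p = 29, n = 446, the terms are:
  ⌊446/29^1⌋ = ⌊446/29⌋ = 15
(the next term ⌊446/29^2⌋ = 0, terminating the sum). Summing: v_29(446!) = 15 = 15.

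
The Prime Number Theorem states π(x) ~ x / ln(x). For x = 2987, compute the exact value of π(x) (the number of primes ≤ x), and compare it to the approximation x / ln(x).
π(2987) = 429;  x/ln(x) ≈ 373.28;  relative error ≈ 12.99%.

Directly count primes up to 2987: π(2987) = 429. The PNT approximation gives 2987/ln(2987) ≈ 2987/8.00202 ≈ 373.28. Relative error (π(x) − x/ln(x)) / π(x) ≈ 12.99%; the approximation is known to undercount slightly (Li(x) is a better estimate).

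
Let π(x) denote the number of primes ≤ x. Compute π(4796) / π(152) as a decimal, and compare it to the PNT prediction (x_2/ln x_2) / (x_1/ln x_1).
π(4796)/π(152) = 645/36 ≈ 17.9167;  PNT prediction ≈ 18.7028.

π(152) = 36 and π(4796) = 645, so π(4796)/π(152) ≈ 17.9167. The PNT-predicted ratio is (4796/ln(4796)) / (152/ln(152)) ≈ 18.7028. The two agree to within a few percent, as expected.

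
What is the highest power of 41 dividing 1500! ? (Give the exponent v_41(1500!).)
v_41(1500!) = 36

Legendre's formula: v_p(n!) = Σ_{k ≥ 1} ⌊n / p^k⌋. For p = 41, n = 1500, the terms are:
  ⌊1500/41^1⌋ = ⌊1500/41⌋ = 36
(the next term ⌊1500/41^2⌋ = 0, terminating the sum). Summing: v_41(1500!) = 36 = 36.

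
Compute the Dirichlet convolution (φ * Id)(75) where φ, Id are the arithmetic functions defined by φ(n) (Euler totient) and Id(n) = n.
(φ * Id)(75) = 325

Divisors of 75: [1, 3, 5, 15, 25, 75]. For each d | 75:
  d = 1: φ(1) · Id(75/1) = 1 · 75 = 75
  d = 3: φ(3) · Id(75/3) = 2 · 25 = 50
  d = 5: φ(5) · Id(75/5) = 4 · 15 = 60
  d = 15: φ(15) · Id(75/15) = 8 · 5 = 40
  d = 25: φ(25) · Id(75/25) = 20 · 3 = 60
  d = 75: φ(75) · Id(75/75) = 40 · 1 = 40
Summing: (φ * Id)(75) = 75 + 50 + 60 + 40 + 60 + 40 = 325.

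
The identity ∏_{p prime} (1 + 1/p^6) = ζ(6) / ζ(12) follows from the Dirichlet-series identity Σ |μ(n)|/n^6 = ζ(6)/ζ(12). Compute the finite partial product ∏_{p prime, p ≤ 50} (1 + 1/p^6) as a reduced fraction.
∏ = 862155056480201047883460386910418315829132841121015872043175453729006428800800000/847666095717512475523225986389496867701830685289319692004055511811488189213173229

The primes p ≤ 50 are [2, 3, 5, 7, 11, 13, 17, 19, 23, 29, 31, 37, 41, 43, 47]. For each, (1 + 1/p^6) = (p^6 + 1)/p^6. Multiplying these fractions over p ∈ [2, 3, 5, 7, 11, 13, 17, 19, 23, 29, 31, 37, 41, 43, 47] gives 862155056480201047883460386910418315829132841121015872043175453729006428800800000/847666095717512475523225986389496867701830685289319692004055511811488189213173229. (In the limit P → ∞ this tends to ζ(6)/ζ(12).)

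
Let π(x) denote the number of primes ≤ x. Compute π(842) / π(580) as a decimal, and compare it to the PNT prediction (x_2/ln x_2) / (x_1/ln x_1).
π(842)/π(580) = 146/106 ≈ 1.3774;  PNT prediction ≈ 1.3714.

π(580) = 106 and π(842) = 146, so π(842)/π(580) ≈ 1.3774. The PNT-predicted ratio is (842/ln(842)) / (580/ln(580)) ≈ 1.3714. The two agree to within a few percent, as expected.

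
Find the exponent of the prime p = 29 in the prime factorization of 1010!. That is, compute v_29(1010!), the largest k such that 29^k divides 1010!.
v_29(1010!) = 35

Legendre's formula: v_p(n!) = Σ_{k ≥ 1} ⌊n / p^k⌋. For p = 29, n = 1010, the terms are:
  ⌊1010/29^1⌋ = ⌊1010/29⌋ = 34
  ⌊1010/29^2⌋ = ⌊1010/841⌋ = 1
(the next term ⌊1010/29^3⌋ = 0, terminating the sum). Summing: v_29(1010!) = 34 + 1 = 35.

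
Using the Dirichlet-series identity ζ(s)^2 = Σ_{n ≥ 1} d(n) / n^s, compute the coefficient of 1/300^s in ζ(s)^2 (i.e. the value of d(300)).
d(300) = 18

ζ(s)^2 = (Σ 1/m^s)(Σ 1/k^s). The coefficient of 1/n^s in the product is the number of ordered pairs (m, k) with mk = n, which equals d(n). For n = 300, divisors are [1, 2, 3, 4, 5, 6, 10, 12, 15, 20, 25, 30, 50, 60, 75, 100, 150, 300], so d(300) = 18.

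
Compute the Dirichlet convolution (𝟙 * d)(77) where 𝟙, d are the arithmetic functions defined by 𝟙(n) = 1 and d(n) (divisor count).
(𝟙 * d)(77) = 9

Divisors of 77: [1, 7, 11, 77]. For each d | 77:
  d = 1: 𝟙(1) · d(77/1) = 1 · 4 = 4
  d = 7: 𝟙(7) · d(77/7) = 1 · 2 = 2
  d = 11: 𝟙(11) · d(77/11) = 1 · 2 = 2
  d = 77: 𝟙(77) · d(77/77) = 1 · 1 = 1
Summing: (𝟙 * d)(77) = 4 + 2 + 2 + 1 = 9.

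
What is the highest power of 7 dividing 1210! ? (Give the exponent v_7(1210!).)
v_7(1210!) = 199

Legendre's formula: v_p(n!) = Σ_{k ≥ 1} ⌊n / p^k⌋. For p = 7, n = 1210, the terms are:
  ⌊1210/7^1⌋ = ⌊1210/7⌋ = 172
  ⌊1210/7^2⌋ = ⌊1210/49⌋ = 24
  ⌊1210/7^3⌋ = ⌊1210/343⌋ = 3
(the next term ⌊1210/7^4⌋ = 0, terminating the sum). Summing: v_7(1210!) = 172 + 24 + 3 = 199.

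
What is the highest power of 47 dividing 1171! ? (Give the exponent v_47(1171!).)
v_47(1171!) = 24

Legendre's formula: v_p(n!) = Σ_{k ≥ 1} ⌊n / p^k⌋. For p = 47, n = 1171, the terms are:
  ⌊1171/47^1⌋ = ⌊1171/47⌋ = 24
(the next term ⌊1171/47^2⌋ = 0, terminating the sum). Summing: v_47(1171!) = 24 = 24.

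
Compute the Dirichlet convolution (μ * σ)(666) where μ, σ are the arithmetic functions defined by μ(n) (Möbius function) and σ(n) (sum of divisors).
(μ * σ)(666) = 666

Divisors of 666: [1, 2, 3, 6, 9, 18, 37, 74, 111, 222, 333, 666]. For each d | 666:
  d = 1: μ(1) · σ(666/1) = 1 · 1482 = 1482
  d = 2: μ(2) · σ(666/2) = -1 · 494 = -494
  d = 3: μ(3) · σ(666/3) = -1 · 456 = -456
  d = 6: μ(6) · σ(666/6) = 1 · 152 = 152
  d = 9: μ(9) · σ(666/9) = 0 · 114 = 0
  d = 18: μ(18) · σ(666/18) = 0 · 38 = 0
  d = 37: μ(37) · σ(666/37) = -1 · 39 = -39
  d = 74: μ(74) · σ(666/74) = 1 · 13 = 13
  d = 111: μ(111) · σ(666/111) = 1 · 12 = 12
  d = 222: μ(222) · σ(666/222) = -1 · 4 = -4
  d = 333: μ(333) · σ(666/333) = 0 · 3 = 0
  d = 666: μ(666) · σ(666/666) = 0 · 1 = 0
Summing: (μ * σ)(666) = 1482 + -494 + -456 + 152 + 0 + 0 + -39 + 13 + 12 + -4 + 0 + 0 = 666.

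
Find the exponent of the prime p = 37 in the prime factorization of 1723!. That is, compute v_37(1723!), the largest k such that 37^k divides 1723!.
v_37(1723!) = 47

Legendre's formula: v_p(n!) = Σ_{k ≥ 1} ⌊n / p^k⌋. For p = 37, n = 1723, the terms are:
  ⌊1723/37^1⌋ = ⌊1723/37⌋ = 46
  ⌊1723/37^2⌋ = ⌊1723/1369⌋ = 1
(the next term ⌊1723/37^3⌋ = 0, terminating the sum). Summing: v_37(1723!) = 46 + 1 = 47.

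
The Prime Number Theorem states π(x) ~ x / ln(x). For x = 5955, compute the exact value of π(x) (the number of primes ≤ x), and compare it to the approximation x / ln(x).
π(5955) = 781;  x/ln(x) ≈ 685.11;  relative error ≈ 12.28%.

Directly count primes up to 5955: π(5955) = 781. The PNT approximation gives 5955/ln(5955) ≈ 5955/8.69199 ≈ 685.11. Relative error (π(x) − x/ln(x)) / π(x) ≈ 12.28%; the approximation is known to undercount slightly (Li(x) is a better estimate).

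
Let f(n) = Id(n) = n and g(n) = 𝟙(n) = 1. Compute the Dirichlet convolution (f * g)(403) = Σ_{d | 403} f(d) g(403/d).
(Id * 𝟙)(403) = 448

Divisors of 403: [1, 13, 31, 403]. For each d | 403:
  d = 1: Id(1) · 𝟙(403/1) = 1 · 1 = 1
  d = 13: Id(13) · 𝟙(403/13) = 13 · 1 = 13
  d = 31: Id(31) · 𝟙(403/31) = 31 · 1 = 31
  d = 403: Id(403) · 𝟙(403/403) = 403 · 1 = 403
Summing: (Id * 𝟙)(403) = 1 + 13 + 31 + 403 = 448.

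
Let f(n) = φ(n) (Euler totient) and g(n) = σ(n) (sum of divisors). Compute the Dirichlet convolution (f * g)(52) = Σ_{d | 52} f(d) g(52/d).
(φ * σ)(52) = 312

Divisors of 52: [1, 2, 4, 13, 26, 52]. For each d | 52:
  d = 1: φ(1) · σ(52/1) = 1 · 98 = 98
  d = 2: φ(2) · σ(52/2) = 1 · 42 = 42
  d = 4: φ(4) · σ(52/4) = 2 · 14 = 28
  d = 13: φ(13) · σ(52/13) = 12 · 7 = 84
  d = 26: φ(26) · σ(52/26) = 12 · 3 = 36
  d = 52: φ(52) · σ(52/52) = 24 · 1 = 24
Summing: (φ * σ)(52) = 98 + 42 + 28 + 84 + 36 + 24 = 312.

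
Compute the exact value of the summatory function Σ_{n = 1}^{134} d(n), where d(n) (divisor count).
Σ_{n ≤ 134} d(n) = 679

Compute d(n) for each 1 ≤ n ≤ 134: d(1) = 1, d(2) = 2, d(3) = 2, d(4) = 3, d(5) = 2, d(6) = 4, d(7) = 2, d(8) = 4, d(9) = 3, d(10) = 4, d(11) = 2, d(12) = 6, d(13) = 2, d(14) = 4, d(15) = 4, d(16) = 5, d(17) = 2, d(18) = 6, d(19) = 2, d(20) = 6, d(21) = 4, d(22) = 4, d(23) = 2, d(24) = 8, d(25) = 3, d(26) = 4, d(27) = 4, d(28) = 6, d(29) = 2, d(30) = 8, d(31) = 2, d(32) = 6, d(33) = 4, d(34) = 4, d(35) = 4, d(36) = 9, d(37) = 2, d(38) = 4, d(39) = 4, d(40) = 8, d(41) = 2, d(42) = 8, d(43) = 2, d(44) = 6, d(45) = 6, d(46) = 4, d(47) = 2, d(48) = 10, d(49) = 3, d(50) = 6, d(51) = 4, d(52) = 6, d(53) = 2, d(54) = 8, d(55) = 4, d(56) = 8, d(57) = 4, d(58) = 4, d(59) = 2, d(60) = 12, d(61) = 2, d(62) = 4, d(63) = 6, d(64) = 7, d(65) = 4, d(66) = 8, d(67) = 2, d(68) = 6, d(69) = 4, d(70) = 8, d(71) = 2, d(72) = 12, d(73) = 2, d(74) = 4, d(75) = 6, d(76) = 6, d(77) = 4, d(78) = 8, d(79) = 2, d(80) = 10, d(81) = 5, d(82) = 4, d(83) = 2, d(84) = 12, d(85) = 4, d(86) = 4, d(87) = 4, d(88) = 8, d(89) = 2, d(90) = 12, d(91) = 4, d(92) = 6, d(93) = 4, d(94) = 4, d(95) = 4, d(96) = 12, d(97) = 2, d(98) = 6, d(99) = 6, d(100) = 9, d(101) = 2, d(102) = 8, d(103) = 2, d(104) = 8, d(105) = 8, d(106) = 4, d(107) = 2, d(108) = 12, d(109) = 2, d(110) = 8, d(111) = 4, d(112) = 10, d(113) = 2, d(114) = 8, d(115) = 4, d(116) = 6, d(117) = 6, d(118) = 4, d(119) = 4, d(120) = 16, d(121) = 3, d(122) = 4, d(123) = 4, d(124) = 6, d(125) = 4, d(126) = 12, d(127) = 2, d(128) = 8, d(129) = 4, d(130) = 8, d(131) = 2, d(132) = 12, d(133) = 4, d(134) = 4. Summing all 134 values: 679. (Dirichlet's divisor formula: Σ_{n ≤ x} d(n) = x ln(x) + (2γ − 1) x + O(√x). For x = 134, the asymptotic estimate is ≈ 677.00.)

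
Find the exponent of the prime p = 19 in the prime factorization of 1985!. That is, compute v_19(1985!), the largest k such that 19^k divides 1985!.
v_19(1985!) = 109

Legendre's formula: v_p(n!) = Σ_{k ≥ 1} ⌊n / p^k⌋. For p = 19, n = 1985, the terms are:
  ⌊1985/19^1⌋ = ⌊1985/19⌋ = 104
  ⌊1985/19^2⌋ = ⌊1985/361⌋ = 5
(the next term ⌊1985/19^3⌋ = 0, terminating the sum). Summing: v_19(1985!) = 104 + 5 = 109.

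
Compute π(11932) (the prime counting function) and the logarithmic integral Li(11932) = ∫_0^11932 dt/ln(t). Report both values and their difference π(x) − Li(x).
π(11932) = 1429;  Li(11932) ≈ 1453.86;  π(x) − Li(x) ≈ -24.86.

Direct count of primes ≤ 11932 gives π(11932) = 1429. Numerical evaluation of the logarithmic integral gives Li(11932) ≈ 1453.86. The difference π(x) − Li(x) ≈ -24.86 is typically negative for small/moderate x (Li(x) overestimates), though Littlewood's theorem shows this sign changes infinitely often.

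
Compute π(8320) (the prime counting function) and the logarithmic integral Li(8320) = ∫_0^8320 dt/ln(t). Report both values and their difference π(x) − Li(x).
π(8320) = 1044;  Li(8320) ≈ 1061.94;  π(x) − Li(x) ≈ -17.94.

Direct count of primes ≤ 8320 gives π(8320) = 1044. Numerical evaluation of the logarithmic integral gives Li(8320) ≈ 1061.94. The difference π(x) − Li(x) ≈ -17.94 is typically negative for small/moderate x (Li(x) overestimates), though Littlewood's theorem shows this sign changes infinitely often.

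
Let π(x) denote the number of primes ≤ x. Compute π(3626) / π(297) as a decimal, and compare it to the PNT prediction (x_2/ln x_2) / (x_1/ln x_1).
π(3626)/π(297) = 507/62 ≈ 8.1774;  PNT prediction ≈ 8.4815.

π(297) = 62 and π(3626) = 507, so π(3626)/π(297) ≈ 8.1774. The PNT-predicted ratio is (3626/ln(3626)) / (297/ln(297)) ≈ 8.4815. The two agree to within a few percent, as expected.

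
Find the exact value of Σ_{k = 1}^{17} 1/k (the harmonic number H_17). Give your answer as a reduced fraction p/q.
H_17 = 42142223/12252240

Direct summation: H_17 = 1 + 1/2 + ... + 1/17. The least common denominator is lcm(1, ..., 17) = 12252240; over this denominator the numerator is 12252240 + 6126120 + 4084080 + 3063060 + 2450448 + 2042040 + 1750320 + 1531530 + 1361360 + 1225224 + 1113840 + 1021020 + 942480 + 875160 + 816816 + 765765 + 720720 = 42142223, so H_17 = 42142223/12252240 (already in lowest terms) ≈ 3.43955. (The PNT-adjacent estimate ln(17) + γ ≈ 3.41043 matches within O(1/n).)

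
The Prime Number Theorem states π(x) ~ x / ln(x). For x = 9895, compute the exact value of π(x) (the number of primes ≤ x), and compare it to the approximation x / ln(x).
π(9895) = 1220;  x/ln(x) ≈ 1075.57;  relative error ≈ 11.84%.

Directly count primes up to 9895: π(9895) = 1220. The PNT approximation gives 9895/ln(9895) ≈ 9895/9.19978 ≈ 1075.57. Relative error (π(x) − x/ln(x)) / π(x) ≈ 11.84%; the approximation is known to undercount slightly (Li(x) is a better estimate).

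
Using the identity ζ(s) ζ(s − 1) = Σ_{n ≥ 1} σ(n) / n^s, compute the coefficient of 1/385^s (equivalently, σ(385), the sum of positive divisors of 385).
σ(385) = 576

In the product (Σ m^0/m^s)(Σ k / k^s) = Σ (Σ_{d | n} d) / n^s, the coefficient of 1/n^s is σ(n) = Σ_{d | n} d. For n = 385, divisors are [1, 5, 7, 11, 35, 55, 77, 385]; summing: σ(385) = 576.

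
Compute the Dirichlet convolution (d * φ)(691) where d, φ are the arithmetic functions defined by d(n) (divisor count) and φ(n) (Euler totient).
(d * φ)(691) = 692

Divisors of 691: [1, 691]. For each d | 691:
  d = 1: d(1) · φ(691/1) = 1 · 690 = 690
  d = 691: d(691) · φ(691/691) = 2 · 1 = 2
Summing: (d * φ)(691) = 690 + 2 = 692.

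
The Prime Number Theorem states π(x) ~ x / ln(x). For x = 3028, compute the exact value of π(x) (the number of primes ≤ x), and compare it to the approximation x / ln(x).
π(3028) = 434;  x/ln(x) ≈ 377.76;  relative error ≈ 12.96%.

Directly count primes up to 3028: π(3028) = 434. The PNT approximation gives 3028/ln(3028) ≈ 3028/8.01566 ≈ 377.76. Relative error (π(x) − x/ln(x)) / π(x) ≈ 12.96%; the approximation is known to undercount slightly (Li(x) is a better estimate).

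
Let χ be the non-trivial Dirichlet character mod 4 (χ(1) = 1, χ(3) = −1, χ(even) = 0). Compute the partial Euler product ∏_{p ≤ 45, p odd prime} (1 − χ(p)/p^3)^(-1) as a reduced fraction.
∏ = 53382899586415799670070183783895/55093305095879233542015487574016

The odd primes p ≤ 45 are [3, 5, 7, 11, 13, 17, 19, 23, 29, 31, 37, 41, 43]. For each, χ(p) = 1 if p ≡ 1 mod 4, χ(p) = −1 if p ≡ 3 mod 4. Taking (1 − χ(p)/p^3)^(-1) = p^3/(p^3 − χ(p)): (1 − (-1)/3^3)^(-1) · (1 − (1)/5^3)^(-1) · (1 − (-1)/7^3)^(-1) · (1 − (-1)/11^3)^(-1) · (1 − (1)/13^3)^(-1) · (1 − (1)/17^3)^(-1) · (1 − (-1)/19^3)^(-1) · (1 − (-1)/23^3)^(-1) · (1 − (1)/29^3)^(-1) · (1 − (-1)/31^3)^(-1) · (1 − (1)/37^3)^(-1) · (1 − (1)/41^3)^(-1) · (1 − (-1)/43^3)^(-1) = 53382899586415799670070183783895/55093305095879233542015487574016.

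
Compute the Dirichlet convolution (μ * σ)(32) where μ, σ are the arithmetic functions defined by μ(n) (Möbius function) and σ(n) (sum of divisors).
(μ * σ)(32) = 32

Divisors of 32: [1, 2, 4, 8, 16, 32]. For each d | 32:
  d = 1: μ(1) · σ(32/1) = 1 · 63 = 63
  d = 2: μ(2) · σ(32/2) = -1 · 31 = -31
  d = 4: μ(4) · σ(32/4) = 0 · 15 = 0
  d = 8: μ(8) · σ(32/8) = 0 · 7 = 0
  d = 16: μ(16) · σ(32/16) = 0 · 3 = 0
  d = 32: μ(32) · σ(32/32) = 0 · 1 = 0
Summing: (μ * σ)(32) = 63 + -31 + 0 + 0 + 0 + 0 = 32.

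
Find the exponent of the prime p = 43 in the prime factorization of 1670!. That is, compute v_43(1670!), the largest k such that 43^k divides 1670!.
v_43(1670!) = 38

Legendre's formula: v_p(n!) = Σ_{k ≥ 1} ⌊n / p^k⌋. For p = 43, n = 1670, the terms are:
  ⌊1670/43^1⌋ = ⌊1670/43⌋ = 38
(the next term ⌊1670/43^2⌋ = 0, terminating the sum). Summing: v_43(1670!) = 38 = 38.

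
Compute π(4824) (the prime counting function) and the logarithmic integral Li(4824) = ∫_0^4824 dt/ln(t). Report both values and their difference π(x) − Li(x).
π(4824) = 649;  Li(4824) ≈ 663.57;  π(x) − Li(x) ≈ -14.57.

Direct count of primes ≤ 4824 gives π(4824) = 649. Numerical evaluation of the logarithmic integral gives Li(4824) ≈ 663.57. The difference π(x) − Li(x) ≈ -14.57 is typically negative for small/moderate x (Li(x) overestimates), though Littlewood's theorem shows this sign changes infinitely often.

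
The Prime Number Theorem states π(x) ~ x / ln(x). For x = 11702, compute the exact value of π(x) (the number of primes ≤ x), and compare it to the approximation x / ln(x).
π(11702) = 1405;  x/ln(x) ≈ 1249.21;  relative error ≈ 11.09%.

Directly count primes up to 11702: π(11702) = 1405. The PNT approximation gives 11702/ln(11702) ≈ 11702/9.36752 ≈ 1249.21. Relative error (π(x) − x/ln(x)) / π(x) ≈ 11.09%; the approximation is known to undercount slightly (Li(x) is a better estimate).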